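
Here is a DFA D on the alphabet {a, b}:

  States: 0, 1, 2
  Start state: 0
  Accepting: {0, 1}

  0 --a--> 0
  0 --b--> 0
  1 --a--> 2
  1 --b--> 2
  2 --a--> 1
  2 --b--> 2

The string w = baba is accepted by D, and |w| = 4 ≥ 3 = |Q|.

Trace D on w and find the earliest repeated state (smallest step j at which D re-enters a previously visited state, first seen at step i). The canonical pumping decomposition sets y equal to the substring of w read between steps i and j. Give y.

Run of D on w = b a b a:
  step 0: 0  (start)
  step 1: 0  (read b: 0→0)   ← first repeat (0 seen earlier)
  step 2: 0  (read a: 0→0)
  step 3: 0  (read b: 0→0)
  step 4: 0  (read a: 0→0)

So i = 0, j = 1, giving x = w[0:0] = ε, y = w[0:1] = b, z = w[1:4] = aba.
Check: |xy| = 1 ≤ 3 and |y| = 1 ≥ 1. Reading y takes D from 0 back to 0, so every xyⁱz is accepted.
With |Q| = 3, pigeonhole forces a state repeat no later than step 3; the substring read between the first and second visits to that state can be pumped.

b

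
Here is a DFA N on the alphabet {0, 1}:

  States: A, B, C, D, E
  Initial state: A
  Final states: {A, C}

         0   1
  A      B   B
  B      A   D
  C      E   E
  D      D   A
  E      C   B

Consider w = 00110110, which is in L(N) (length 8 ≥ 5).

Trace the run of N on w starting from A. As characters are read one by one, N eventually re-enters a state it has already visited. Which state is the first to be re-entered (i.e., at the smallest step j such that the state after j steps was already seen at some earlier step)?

A

Run of N on w = 0 0 1 1 0 1 1 0:
  step 0: A  (start)
  step 1: B  (read 0: A→B)
  step 2: A  (read 0: B→A)   ← first repeat (A seen earlier)
  step 3: B  (read 1: A→B)
  step 4: D  (read 1: B→D)
  step 5: D  (read 0: D→D)
  step 6: A  (read 1: D→A)
  step 7: B  (read 1: A→B)
  step 8: A  (read 0: B→A)

The earliest repeat is at step j = 2: N is in A, which it already visited at step i = 0.
With |Q| = 5, pigeonhole forces a state repeat no later than step 5; the substring read between the first and second visits to that state can be pumped.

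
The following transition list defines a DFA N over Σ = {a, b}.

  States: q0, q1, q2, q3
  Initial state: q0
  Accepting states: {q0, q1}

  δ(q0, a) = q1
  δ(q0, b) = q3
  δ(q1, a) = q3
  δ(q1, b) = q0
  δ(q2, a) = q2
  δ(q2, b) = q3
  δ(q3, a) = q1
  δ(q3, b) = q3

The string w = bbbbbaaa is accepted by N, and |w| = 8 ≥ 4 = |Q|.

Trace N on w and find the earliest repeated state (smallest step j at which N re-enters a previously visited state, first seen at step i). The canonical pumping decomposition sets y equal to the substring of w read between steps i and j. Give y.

Run of N on w = b b b b b a a a:
  step 0: q0  (start)
  step 1: q3  (read b: q0→q3)
  step 2: q3  (read b: q3→q3)   ← first repeat (q3 seen earlier)
  step 3: q3  (read b: q3→q3)
  step 4: q3  (read b: q3→q3)
  step 5: q3  (read b: q3→q3)
  step 6: q1  (read a: q3→q1)
  step 7: q3  (read a: q1→q3)
  step 8: q1  (read a: q3→q1)

So i = 1, j = 2, giving x = w[0:1] = b, y = w[1:2] = b, z = w[2:8] = bbbaaa.
Check: |xy| = 2 ≤ 4 and |y| = 1 ≥ 1. Reading y takes N from q3 back to q3, so every xyⁱz is accepted.

b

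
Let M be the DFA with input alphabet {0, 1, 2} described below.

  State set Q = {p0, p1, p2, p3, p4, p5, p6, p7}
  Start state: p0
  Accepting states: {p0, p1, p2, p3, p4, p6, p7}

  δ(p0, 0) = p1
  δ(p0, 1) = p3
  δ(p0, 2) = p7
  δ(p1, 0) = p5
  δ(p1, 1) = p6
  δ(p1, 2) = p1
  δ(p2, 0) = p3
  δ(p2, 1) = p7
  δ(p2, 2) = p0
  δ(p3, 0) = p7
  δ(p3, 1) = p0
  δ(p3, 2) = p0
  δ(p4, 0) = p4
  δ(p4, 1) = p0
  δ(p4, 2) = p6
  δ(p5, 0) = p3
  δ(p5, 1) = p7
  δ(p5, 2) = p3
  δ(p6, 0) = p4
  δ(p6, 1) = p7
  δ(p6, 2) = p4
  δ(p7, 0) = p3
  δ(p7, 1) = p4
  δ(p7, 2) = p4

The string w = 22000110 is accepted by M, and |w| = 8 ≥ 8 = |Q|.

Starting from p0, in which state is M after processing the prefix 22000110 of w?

Run of M on the first 8 characters of w = 2 2 0 0 0 1 1 0:
  step 0: p0  (start)
  step 1: p7  (read 2: p0→p7)
  step 2: p4  (read 2: p7→p4)
  step 3: p4  (read 0: p4→p4)
  step 4: p4  (read 0: p4→p4)
  step 5: p4  (read 0: p4→p4)
  step 6: p0  (read 1: p4→p0)
  step 7: p3  (read 1: p0→p3)
  step 8: p7  (read 0: p3→p7)

After reading 8 characters, M is in state p7.

p7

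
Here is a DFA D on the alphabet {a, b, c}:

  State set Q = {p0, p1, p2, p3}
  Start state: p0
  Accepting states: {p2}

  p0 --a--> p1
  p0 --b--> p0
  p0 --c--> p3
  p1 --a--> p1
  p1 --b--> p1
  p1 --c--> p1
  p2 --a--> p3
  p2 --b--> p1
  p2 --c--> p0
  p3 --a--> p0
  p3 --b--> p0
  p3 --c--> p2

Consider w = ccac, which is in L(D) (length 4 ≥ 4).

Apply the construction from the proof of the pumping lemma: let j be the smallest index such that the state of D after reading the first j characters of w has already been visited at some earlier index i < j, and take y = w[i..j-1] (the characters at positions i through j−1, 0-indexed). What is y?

State sequence: p0 -c-> p3 -c-> p2 -a-> p3 -c-> p2
First repeat at step 3: p3 was already visited.

So i = 1, j = 3, giving x = w[0:1] = c, y = w[1:3] = ca, z = w[3:4] = c.
Check: |xy| = 3 ≤ 4 and |y| = 2 ≥ 1. Reading y takes D from p3 back to p3, so every xyⁱz is accepted.

ca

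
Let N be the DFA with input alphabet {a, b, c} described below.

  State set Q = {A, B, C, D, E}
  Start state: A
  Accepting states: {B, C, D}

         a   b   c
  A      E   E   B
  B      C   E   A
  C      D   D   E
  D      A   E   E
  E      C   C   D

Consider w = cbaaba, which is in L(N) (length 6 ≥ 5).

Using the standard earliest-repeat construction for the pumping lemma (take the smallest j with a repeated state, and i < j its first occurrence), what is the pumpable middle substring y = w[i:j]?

aab

State sequence: A -c-> B -b-> E -a-> C -a-> D -b-> E -a-> C
First repeat at step 5: E was already visited.

So i = 2, j = 5, giving x = w[0:2] = cb, y = w[2:5] = aab, z = w[5:6] = a.
Check: |xy| = 5 ≤ 5 and |y| = 3 ≥ 1. Reading y takes N from E back to E, so every xyⁱz is accepted.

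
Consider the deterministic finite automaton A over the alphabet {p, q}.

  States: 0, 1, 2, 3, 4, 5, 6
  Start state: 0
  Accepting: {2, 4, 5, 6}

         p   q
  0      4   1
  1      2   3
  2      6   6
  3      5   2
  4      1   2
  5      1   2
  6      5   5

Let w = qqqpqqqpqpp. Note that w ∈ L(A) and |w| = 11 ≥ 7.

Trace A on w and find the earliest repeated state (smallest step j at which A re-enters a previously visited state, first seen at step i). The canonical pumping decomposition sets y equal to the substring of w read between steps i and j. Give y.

State sequence: 0 -q-> 1 -q-> 3 -q-> 2 -p-> 6 -q-> 5 -q-> 2 -q-> 6 -p-> 5 -q-> 2 -p-> 6 -p-> 5
First repeat at step 6: 2 was already visited.

So i = 3, j = 6, giving x = w[0:3] = qqq, y = w[3:6] = pqq, z = w[6:11] = qpqpp.
Check: |xy| = 6 ≤ 7 and |y| = 3 ≥ 1. Reading y takes A from 2 back to 2, so every xyⁱz is accepted.
The DFA has 7 states, so the proof of the pumping lemma guarantees a repeated state among the first 7+1 visited; the segment between the two visits is the pumpable y.

pqq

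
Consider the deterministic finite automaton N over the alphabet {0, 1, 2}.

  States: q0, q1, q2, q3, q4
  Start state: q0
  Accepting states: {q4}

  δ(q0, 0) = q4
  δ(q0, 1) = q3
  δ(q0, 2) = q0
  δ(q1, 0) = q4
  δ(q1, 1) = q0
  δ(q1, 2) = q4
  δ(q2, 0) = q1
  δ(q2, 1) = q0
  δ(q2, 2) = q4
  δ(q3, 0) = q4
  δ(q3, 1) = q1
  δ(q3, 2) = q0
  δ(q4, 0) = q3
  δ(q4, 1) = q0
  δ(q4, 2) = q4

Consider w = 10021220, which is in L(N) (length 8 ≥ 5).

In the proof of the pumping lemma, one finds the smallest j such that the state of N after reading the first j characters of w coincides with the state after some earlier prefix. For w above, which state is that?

Run of N on w = 1 0 0 2 1 2 2 0:
  step 0: q0  (start)
  step 1: q3  (read 1: q0→q3)
  step 2: q4  (read 0: q3→q4)
  step 3: q3  (read 0: q4→q3)   ← first repeat (q3 seen earlier)
  step 4: q0  (read 2: q3→q0)
  step 5: q3  (read 1: q0→q3)
  step 6: q0  (read 2: q3→q0)
  step 7: q0  (read 2: q0→q0)
  step 8: q4  (read 0: q0→q4)

The earliest repeat is at step j = 3: N is in q3, which it already visited at step i = 1.
Pumping length from the standard proof: p = 5 (the number of states). The repeated state found above gives |xy| = j ≤ 5 and |y| = j − i ≥ 1.

q3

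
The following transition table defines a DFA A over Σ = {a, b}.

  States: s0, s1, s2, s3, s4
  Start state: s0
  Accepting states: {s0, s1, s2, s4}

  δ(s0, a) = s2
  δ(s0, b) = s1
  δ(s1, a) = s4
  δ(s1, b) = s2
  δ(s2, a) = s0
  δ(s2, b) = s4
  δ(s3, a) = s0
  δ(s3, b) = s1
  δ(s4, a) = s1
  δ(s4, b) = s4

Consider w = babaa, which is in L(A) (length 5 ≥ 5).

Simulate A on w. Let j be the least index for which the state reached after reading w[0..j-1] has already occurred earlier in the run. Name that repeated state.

State sequence: s0 -b-> s1 -a-> s4 -b-> s4 -a-> s1 -a-> s4
First repeat at step 3: s4 was already visited.

The earliest repeat is at step j = 3: A is in s4, which it already visited at step i = 2.
Since A has 5 states, any run of length ≥ 5 visits 5+1 states, so by pigeonhole some state repeats within the first 5 steps — that repeat gives the pumpable loop.

s4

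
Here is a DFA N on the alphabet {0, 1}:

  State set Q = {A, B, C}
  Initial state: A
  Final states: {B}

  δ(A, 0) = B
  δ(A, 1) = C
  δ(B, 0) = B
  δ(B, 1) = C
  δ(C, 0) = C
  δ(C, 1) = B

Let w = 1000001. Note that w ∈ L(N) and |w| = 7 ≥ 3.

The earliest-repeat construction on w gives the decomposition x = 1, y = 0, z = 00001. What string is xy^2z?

xy^2z = 1·0·0·00001 = 10000001.
Reading y = 0 takes N from C back to C, so after x·y·y the machine is still in C, and z then leads to the accepting state B. Hence 10000001 ∈ L(N).

10000001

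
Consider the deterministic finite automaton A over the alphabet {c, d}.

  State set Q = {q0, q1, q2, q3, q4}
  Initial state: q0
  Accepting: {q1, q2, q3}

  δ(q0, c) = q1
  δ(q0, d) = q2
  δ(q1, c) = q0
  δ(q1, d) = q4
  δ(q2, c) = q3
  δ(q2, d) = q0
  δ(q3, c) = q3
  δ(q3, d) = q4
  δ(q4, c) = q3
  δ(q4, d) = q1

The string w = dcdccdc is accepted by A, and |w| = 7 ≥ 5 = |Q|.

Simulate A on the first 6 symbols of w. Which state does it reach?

State sequence: q0 -d-> q2 -c-> q3 -d-> q4 -c-> q3 -c-> q3 -d-> q4

After reading 6 characters, A is in state q4.

q4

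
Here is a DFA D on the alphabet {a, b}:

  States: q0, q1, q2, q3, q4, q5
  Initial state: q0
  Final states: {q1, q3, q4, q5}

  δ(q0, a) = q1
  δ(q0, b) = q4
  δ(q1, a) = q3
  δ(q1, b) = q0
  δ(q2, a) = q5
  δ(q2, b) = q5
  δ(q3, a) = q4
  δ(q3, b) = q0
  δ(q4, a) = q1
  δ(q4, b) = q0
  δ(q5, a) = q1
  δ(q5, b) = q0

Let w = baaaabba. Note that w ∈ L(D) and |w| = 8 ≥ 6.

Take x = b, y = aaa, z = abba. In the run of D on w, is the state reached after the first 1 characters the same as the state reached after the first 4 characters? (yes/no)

yes

Run of D on the first 4 characters of w = b a a a:
  step 0: q0  (start)
  step 1: q4  (read b: q0→q4)
  step 2: q1  (read a: q4→q1)
  step 3: q3  (read a: q1→q3)
  step 4: q4  (read a: q3→q4)

After x (step 1): q4. After xy (step 4): q4.
They match, so y = aaa drives D around a cycle from q4 back to itself; pumping y any number of times keeps D in q4 before reading z, and xyⁱz ∈ L(D) for every i ≥ 0.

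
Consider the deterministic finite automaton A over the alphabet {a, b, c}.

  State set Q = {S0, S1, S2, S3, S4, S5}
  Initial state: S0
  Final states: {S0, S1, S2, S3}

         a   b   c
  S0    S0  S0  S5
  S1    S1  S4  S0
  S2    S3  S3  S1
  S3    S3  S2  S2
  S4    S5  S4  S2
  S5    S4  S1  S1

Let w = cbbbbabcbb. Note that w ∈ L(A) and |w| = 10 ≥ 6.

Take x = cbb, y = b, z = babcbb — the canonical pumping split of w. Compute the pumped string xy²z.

cbbbbbabcbb

xy^2z = cbb·b·b·babcbb = cbbbbbabcbb.
Reading y = b takes A from S4 back to S4, so after x·y·y the machine is still in S4, and z then leads to the accepting state S0. Hence cbbbbbabcbb ∈ L(A).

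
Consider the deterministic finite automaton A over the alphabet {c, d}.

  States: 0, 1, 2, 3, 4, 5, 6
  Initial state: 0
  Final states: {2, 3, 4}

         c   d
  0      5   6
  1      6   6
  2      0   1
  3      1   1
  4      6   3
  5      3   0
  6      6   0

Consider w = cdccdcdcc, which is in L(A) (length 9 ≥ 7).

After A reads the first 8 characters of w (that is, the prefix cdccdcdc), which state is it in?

5

Run of A on the first 8 characters of w = c d c c d c d c:
  step 0: 0  (start)
  step 1: 5  (read c: 0→5)
  step 2: 0  (read d: 5→0)
  step 3: 5  (read c: 0→5)
  step 4: 3  (read c: 5→3)
  step 5: 1  (read d: 3→1)
  step 6: 6  (read c: 1→6)
  step 7: 0  (read d: 6→0)
  step 8: 5  (read c: 0→5)

After reading 8 characters, A is in state 5.
(This kind of state-tracing is the core of the pumping-lemma construction: with 7 states, pigeonhole forces a repeat within the first 7 steps.)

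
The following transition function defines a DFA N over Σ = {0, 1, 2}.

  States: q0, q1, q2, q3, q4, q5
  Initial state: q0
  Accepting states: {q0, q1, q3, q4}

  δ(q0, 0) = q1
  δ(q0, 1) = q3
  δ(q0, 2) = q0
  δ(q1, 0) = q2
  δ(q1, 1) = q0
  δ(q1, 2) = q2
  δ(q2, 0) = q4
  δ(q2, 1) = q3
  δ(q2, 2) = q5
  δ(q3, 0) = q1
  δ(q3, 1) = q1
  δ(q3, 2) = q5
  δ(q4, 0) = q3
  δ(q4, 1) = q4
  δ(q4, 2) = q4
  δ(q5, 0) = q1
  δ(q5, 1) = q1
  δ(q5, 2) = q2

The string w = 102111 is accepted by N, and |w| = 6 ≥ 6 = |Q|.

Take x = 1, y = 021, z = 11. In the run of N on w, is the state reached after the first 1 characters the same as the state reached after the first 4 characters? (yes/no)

State sequence: q0 -1-> q3 -0-> q1 -2-> q2 -1-> q3

After x (step 1): q3. After xy (step 4): q3.
They match, so y = 021 drives N around a cycle from q3 back to itself; pumping y any number of times keeps N in q3 before reading z, and xyⁱz ∈ L(N) for every i ≥ 0.

yes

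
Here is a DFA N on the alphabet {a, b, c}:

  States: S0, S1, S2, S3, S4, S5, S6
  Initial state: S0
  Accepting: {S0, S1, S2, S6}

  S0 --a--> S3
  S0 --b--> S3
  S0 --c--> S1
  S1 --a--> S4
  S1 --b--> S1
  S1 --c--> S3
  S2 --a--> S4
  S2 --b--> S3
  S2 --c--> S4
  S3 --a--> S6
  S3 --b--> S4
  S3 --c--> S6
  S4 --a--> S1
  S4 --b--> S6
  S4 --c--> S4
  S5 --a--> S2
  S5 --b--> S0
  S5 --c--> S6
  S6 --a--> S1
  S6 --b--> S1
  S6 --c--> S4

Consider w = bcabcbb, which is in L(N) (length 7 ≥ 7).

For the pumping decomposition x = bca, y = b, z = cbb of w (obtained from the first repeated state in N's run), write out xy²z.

xy^2z = bca·b·b·cbb = bcabbcbb.
Reading y = b takes N from S1 back to S1, so after x·y·y the machine is still in S1, and z then leads to the accepting state S6. Hence bcabbcbb ∈ L(N).

bcabbcbb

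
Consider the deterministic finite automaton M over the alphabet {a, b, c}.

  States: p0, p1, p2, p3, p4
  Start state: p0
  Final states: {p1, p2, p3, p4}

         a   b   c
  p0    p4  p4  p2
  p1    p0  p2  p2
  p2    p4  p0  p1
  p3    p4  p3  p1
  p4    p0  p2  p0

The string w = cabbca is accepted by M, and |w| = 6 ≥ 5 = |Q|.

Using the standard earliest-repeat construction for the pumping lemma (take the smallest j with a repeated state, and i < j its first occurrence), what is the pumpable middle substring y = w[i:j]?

ab

State sequence: p0 -c-> p2 -a-> p4 -b-> p2 -b-> p0 -c-> p2 -a-> p4
First repeat at step 3: p2 was already visited.

So i = 1, j = 3, giving x = w[0:1] = c, y = w[1:3] = ab, z = w[3:6] = bca.
Check: |xy| = 3 ≤ 5 and |y| = 2 ≥ 1. Reading y takes M from p2 back to p2, so every xyⁱz is accepted.
The DFA has 5 states, so the proof of the pumping lemma guarantees a repeated state among the first 5+1 visited; the segment between the two visits is the pumpable y.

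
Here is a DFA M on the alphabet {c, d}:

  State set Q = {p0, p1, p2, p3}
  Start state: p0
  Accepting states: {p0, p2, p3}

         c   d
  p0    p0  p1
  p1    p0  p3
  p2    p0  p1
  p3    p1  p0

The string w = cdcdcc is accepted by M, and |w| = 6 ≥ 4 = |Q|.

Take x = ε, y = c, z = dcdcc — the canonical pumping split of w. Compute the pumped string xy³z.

cccdcdcc

xy^3z = ε·c·c·c·dcdcc = cccdcdcc.
Reading y = c takes M from p0 back to p0, so after x·y·y·y the machine is still in p0, and z then leads to the accepting state p0. Hence cccdcdcc ∈ L(M).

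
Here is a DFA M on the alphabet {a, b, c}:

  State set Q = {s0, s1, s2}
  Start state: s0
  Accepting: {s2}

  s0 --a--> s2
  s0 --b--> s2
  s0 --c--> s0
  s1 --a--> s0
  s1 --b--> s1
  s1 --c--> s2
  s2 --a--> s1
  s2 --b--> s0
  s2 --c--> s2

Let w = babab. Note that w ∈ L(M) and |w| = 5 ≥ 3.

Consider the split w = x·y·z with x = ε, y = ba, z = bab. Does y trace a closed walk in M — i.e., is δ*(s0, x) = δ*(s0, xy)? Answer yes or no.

Run of M on the first 2 characters of w = b a:
  step 0: s0  (start)
  step 1: s2  (read b: s0→s2)
  step 2: s1  (read a: s2→s1)

After x (step 0): s0. After xy (step 2): s1.
They differ (s0 ≠ s1), so y is not a cycle from the state after x; this split is not the one the pumping-lemma construction produces, and pumping y need not keep the string in L(M).

no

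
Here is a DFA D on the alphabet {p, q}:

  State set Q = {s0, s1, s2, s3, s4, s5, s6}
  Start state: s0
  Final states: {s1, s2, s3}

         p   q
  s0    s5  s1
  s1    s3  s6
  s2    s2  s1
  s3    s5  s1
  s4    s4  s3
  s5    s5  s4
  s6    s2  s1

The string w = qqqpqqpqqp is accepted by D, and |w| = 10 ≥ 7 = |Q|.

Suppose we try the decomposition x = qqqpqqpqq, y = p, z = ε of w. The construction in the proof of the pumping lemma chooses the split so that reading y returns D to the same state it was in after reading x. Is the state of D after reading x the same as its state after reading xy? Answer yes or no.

no

Run of D on the first 10 characters of w = q q q p q q p q q p:
  step 0: s0  (start)
  step 1: s1  (read q: s0→s1)
  step 2: s6  (read q: s1→s6)
  step 3: s1  (read q: s6→s1)
  step 4: s3  (read p: s1→s3)
  step 5: s1  (read q: s3→s1)
  step 6: s6  (read q: s1→s6)
  step 7: s2  (read p: s6→s2)
  step 8: s1  (read q: s2→s1)
  step 9: s6  (read q: s1→s6)
  step 10: s2  (read p: s6→s2)

After x (step 9): s6. After xy (step 10): s2.
They differ (s6 ≠ s2), so y is not a cycle from the state after x; this split is not the one the pumping-lemma construction produces, and pumping y need not keep the string in L(D).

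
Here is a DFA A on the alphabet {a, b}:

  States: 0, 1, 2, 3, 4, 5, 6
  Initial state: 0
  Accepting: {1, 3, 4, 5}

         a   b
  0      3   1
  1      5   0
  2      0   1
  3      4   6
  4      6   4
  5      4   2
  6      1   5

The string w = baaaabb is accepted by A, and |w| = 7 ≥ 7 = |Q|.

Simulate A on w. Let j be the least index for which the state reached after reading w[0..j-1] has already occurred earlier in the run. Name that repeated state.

1

State sequence: 0 -b-> 1 -a-> 5 -a-> 4 -a-> 6 -a-> 1 -b-> 0 -b-> 1
First repeat at step 5: 1 was already visited.

The earliest repeat is at step j = 5: A is in 1, which it already visited at step i = 1.
The DFA has 7 states, so the proof of the pumping lemma guarantees a repeated state among the first 7+1 visited; the segment between the two visits is the pumpable y.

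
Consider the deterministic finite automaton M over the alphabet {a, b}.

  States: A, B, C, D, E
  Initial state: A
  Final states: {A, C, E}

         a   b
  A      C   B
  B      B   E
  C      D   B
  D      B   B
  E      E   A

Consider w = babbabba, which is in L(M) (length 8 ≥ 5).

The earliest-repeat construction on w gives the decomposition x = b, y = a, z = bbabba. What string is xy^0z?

bbbabba

xy⁰z = xz = b·bbabba = bbbabba.
Reading y = a takes M from B back to B, so after x the machine is still in B, and z then leads to the accepting state E. Hence bbbabba ∈ L(M).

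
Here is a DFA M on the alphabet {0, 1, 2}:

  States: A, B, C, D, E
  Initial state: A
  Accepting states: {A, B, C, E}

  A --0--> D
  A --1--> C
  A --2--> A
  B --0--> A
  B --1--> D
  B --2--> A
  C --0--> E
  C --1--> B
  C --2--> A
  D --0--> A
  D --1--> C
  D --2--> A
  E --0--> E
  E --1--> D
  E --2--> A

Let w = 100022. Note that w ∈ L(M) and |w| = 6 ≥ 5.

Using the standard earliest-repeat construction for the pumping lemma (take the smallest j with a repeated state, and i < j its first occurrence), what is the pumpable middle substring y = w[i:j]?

0

Run of M on w = 1 0 0 0 2 2:
  step 0: A  (start)
  step 1: C  (read 1: A→C)
  step 2: E  (read 0: C→E)
  step 3: E  (read 0: E→E)   ← first repeat (E seen earlier)
  step 4: E  (read 0: E→E)
  step 5: A  (read 2: E→A)
  step 6: A  (read 2: A→A)

So i = 2, j = 3, giving x = w[0:2] = 10, y = w[2:3] = 0, z = w[3:6] = 022.
Check: |xy| = 3 ≤ 5 and |y| = 1 ≥ 1. Reading y takes M from E back to E, so every xyⁱz is accepted.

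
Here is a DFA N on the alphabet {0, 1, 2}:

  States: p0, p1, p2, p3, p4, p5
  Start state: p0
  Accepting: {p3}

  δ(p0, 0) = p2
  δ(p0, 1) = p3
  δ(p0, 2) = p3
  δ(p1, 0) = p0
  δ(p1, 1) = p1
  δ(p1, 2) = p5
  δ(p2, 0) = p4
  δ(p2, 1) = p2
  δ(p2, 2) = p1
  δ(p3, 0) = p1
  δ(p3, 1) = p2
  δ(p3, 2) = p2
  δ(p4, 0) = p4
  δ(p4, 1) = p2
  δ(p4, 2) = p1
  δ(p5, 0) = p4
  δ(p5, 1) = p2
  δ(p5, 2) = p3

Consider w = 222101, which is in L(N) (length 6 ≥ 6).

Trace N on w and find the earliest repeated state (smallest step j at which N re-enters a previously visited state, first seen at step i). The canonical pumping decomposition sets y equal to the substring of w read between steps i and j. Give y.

1

Run of N on w = 2 2 2 1 0 1:
  step 0: p0  (start)
  step 1: p3  (read 2: p0→p3)
  step 2: p2  (read 2: p3→p2)
  step 3: p1  (read 2: p2→p1)
  step 4: p1  (read 1: p1→p1)   ← first repeat (p1 seen earlier)
  step 5: p0  (read 0: p1→p0)
  step 6: p3  (read 1: p0→p3)

So i = 3, j = 4, giving x = w[0:3] = 222, y = w[3:4] = 1, z = w[4:6] = 01.
Check: |xy| = 4 ≤ 6 and |y| = 1 ≥ 1. Reading y takes N from p1 back to p1, so every xyⁱz is accepted.
Since N has 6 states, any run of length ≥ 6 visits 6+1 states, so by pigeonhole some state repeats within the first 6 steps — that repeat gives the pumpable loop.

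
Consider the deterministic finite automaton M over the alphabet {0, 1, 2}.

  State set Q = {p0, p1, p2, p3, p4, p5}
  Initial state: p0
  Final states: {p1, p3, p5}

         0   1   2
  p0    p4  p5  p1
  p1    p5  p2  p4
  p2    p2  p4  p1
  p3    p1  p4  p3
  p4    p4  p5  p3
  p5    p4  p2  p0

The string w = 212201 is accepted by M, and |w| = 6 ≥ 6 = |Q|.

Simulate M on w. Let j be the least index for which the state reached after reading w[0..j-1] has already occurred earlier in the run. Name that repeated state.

Run of M on w = 2 1 2 2 0 1:
  step 0: p0  (start)
  step 1: p1  (read 2: p0→p1)
  step 2: p2  (read 1: p1→p2)
  step 3: p1  (read 2: p2→p1)   ← first repeat (p1 seen earlier)
  step 4: p4  (read 2: p1→p4)
  step 5: p4  (read 0: p4→p4)
  step 6: p5  (read 1: p4→p5)

The earliest repeat is at step j = 3: M is in p1, which it already visited at step i = 1.
With |Q| = 6, pigeonhole forces a state repeat no later than step 6; the substring read between the first and second visits to that state can be pumped.

p1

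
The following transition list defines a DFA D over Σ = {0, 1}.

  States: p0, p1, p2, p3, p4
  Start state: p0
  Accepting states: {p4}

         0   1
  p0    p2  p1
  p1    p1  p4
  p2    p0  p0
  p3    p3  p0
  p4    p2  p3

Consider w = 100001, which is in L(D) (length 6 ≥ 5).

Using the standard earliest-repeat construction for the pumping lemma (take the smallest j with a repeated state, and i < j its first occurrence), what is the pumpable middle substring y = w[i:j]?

State sequence: p0 -1-> p1 -0-> p1 -0-> p1 -0-> p1 -0-> p1 -1-> p4
First repeat at step 2: p1 was already visited.

So i = 1, j = 2, giving x = w[0:1] = 1, y = w[1:2] = 0, z = w[2:6] = 0001.
Check: |xy| = 2 ≤ 5 and |y| = 1 ≥ 1. Reading y takes D from p1 back to p1, so every xyⁱz is accepted.

0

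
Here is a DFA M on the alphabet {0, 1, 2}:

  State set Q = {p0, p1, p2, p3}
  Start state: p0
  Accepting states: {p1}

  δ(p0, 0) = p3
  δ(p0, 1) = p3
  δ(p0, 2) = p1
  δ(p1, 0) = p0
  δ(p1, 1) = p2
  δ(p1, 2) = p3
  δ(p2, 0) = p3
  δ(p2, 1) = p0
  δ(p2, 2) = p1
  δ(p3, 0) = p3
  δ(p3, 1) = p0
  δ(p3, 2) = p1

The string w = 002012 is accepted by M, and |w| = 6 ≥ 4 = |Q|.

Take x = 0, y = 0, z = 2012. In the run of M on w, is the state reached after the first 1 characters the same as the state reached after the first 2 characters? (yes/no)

yes

State sequence: p0 -0-> p3 -0-> p3

After x (step 1): p3. After xy (step 2): p3.
They match, so y = 0 drives M around a cycle from p3 back to itself; pumping y any number of times keeps M in p3 before reading z, and xyⁱz ∈ L(M) for every i ≥ 0.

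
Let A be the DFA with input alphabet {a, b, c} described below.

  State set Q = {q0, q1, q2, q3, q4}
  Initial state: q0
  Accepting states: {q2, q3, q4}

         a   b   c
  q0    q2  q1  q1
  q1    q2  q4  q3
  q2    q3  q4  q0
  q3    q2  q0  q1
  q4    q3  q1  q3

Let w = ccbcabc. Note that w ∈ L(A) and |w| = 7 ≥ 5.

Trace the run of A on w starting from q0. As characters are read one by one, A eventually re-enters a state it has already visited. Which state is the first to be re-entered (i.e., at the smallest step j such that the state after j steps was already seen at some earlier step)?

Run of A on w = c c b c a b c:
  step 0: q0  (start)
  step 1: q1  (read c: q0→q1)
  step 2: q3  (read c: q1→q3)
  step 3: q0  (read b: q3→q0)   ← first repeat (q0 seen earlier)
  step 4: q1  (read c: q0→q1)
  step 5: q2  (read a: q1→q2)
  step 6: q4  (read b: q2→q4)
  step 7: q3  (read c: q4→q3)

The earliest repeat is at step j = 3: A is in q0, which it already visited at step i = 0.
With |Q| = 5, pigeonhole forces a state repeat no later than step 5; the substring read between the first and second visits to that state can be pumped.

q0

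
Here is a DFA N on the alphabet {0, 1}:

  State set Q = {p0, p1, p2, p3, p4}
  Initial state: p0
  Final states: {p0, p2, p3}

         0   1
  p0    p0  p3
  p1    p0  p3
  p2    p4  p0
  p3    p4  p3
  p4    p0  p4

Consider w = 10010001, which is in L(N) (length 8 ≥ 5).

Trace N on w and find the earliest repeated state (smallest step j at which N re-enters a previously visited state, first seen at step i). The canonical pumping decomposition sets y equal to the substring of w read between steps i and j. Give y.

State sequence: p0 -1-> p3 -0-> p4 -0-> p0 -1-> p3 -0-> p4 -0-> p0 -0-> p0 -1-> p3
First repeat at step 3: p0 was already visited.

So i = 0, j = 3, giving x = w[0:0] = ε, y = w[0:3] = 100, z = w[3:8] = 10001.
Check: |xy| = 3 ≤ 5 and |y| = 3 ≥ 1. Reading y takes N from p0 back to p0, so every xyⁱz is accepted.
With |Q| = 5, pigeonhole forces a state repeat no later than step 5; the substring read between the first and second visits to that state can be pumped.

100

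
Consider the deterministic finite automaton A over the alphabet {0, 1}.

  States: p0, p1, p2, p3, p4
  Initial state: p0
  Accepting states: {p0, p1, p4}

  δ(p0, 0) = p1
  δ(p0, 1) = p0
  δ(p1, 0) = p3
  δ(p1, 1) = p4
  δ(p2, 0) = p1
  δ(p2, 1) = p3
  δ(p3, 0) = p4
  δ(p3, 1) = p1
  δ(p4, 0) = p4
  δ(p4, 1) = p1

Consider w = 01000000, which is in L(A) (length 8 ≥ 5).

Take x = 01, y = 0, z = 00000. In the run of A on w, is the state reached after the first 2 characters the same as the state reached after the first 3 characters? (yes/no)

yes

State sequence: p0 -0-> p1 -1-> p4 -0-> p4

After x (step 2): p4. After xy (step 3): p4.
They match, so y = 0 drives A around a cycle from p4 back to itself; pumping y any number of times keeps A in p4 before reading z, and xyⁱz ∈ L(A) for every i ≥ 0.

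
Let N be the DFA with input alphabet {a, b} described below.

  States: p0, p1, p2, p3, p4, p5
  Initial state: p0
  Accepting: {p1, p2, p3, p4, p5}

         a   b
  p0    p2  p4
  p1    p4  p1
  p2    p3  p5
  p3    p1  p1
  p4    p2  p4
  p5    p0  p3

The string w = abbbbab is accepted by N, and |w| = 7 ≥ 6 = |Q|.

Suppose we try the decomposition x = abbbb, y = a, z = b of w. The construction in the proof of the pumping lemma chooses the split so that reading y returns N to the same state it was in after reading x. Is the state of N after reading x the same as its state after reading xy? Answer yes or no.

Run of N on the first 6 characters of w = a b b b b a:
  step 0: p0  (start)
  step 1: p2  (read a: p0→p2)
  step 2: p5  (read b: p2→p5)
  step 3: p3  (read b: p5→p3)
  step 4: p1  (read b: p3→p1)
  step 5: p1  (read b: p1→p1)
  step 6: p4  (read a: p1→p4)

After x (step 5): p1. After xy (step 6): p4.
They differ (p1 ≠ p4), so y is not a cycle from the state after x; this split is not the one the pumping-lemma construction produces, and pumping y need not keep the string in L(N).

no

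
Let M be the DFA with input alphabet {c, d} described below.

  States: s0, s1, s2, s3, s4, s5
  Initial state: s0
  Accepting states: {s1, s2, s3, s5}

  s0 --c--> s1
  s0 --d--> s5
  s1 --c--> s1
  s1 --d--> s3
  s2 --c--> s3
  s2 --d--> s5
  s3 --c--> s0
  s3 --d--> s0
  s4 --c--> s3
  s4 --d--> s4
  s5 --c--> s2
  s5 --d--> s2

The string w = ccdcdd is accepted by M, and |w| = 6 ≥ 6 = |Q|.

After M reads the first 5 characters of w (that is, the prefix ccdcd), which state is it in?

s5

Run of M on the first 5 characters of w = c c d c d:
  step 0: s0  (start)
  step 1: s1  (read c: s0→s1)
  step 2: s1  (read c: s1→s1)
  step 3: s3  (read d: s1→s3)
  step 4: s0  (read c: s3→s0)
  step 5: s5  (read d: s0→s5)

After reading 5 characters, M is in state s5.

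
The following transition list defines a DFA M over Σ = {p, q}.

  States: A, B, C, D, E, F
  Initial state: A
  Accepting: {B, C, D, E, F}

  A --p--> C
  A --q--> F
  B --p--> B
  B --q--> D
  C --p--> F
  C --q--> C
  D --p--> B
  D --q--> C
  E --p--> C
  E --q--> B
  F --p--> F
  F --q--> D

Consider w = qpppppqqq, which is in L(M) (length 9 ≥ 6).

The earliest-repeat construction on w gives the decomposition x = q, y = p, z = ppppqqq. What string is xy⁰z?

qppppqqq

xy⁰z = xz = q·ppppqqq = qppppqqq.
Reading y = p takes M from F back to F, so after x the machine is still in F, and z then leads to the accepting state C. Hence qppppqqq ∈ L(M).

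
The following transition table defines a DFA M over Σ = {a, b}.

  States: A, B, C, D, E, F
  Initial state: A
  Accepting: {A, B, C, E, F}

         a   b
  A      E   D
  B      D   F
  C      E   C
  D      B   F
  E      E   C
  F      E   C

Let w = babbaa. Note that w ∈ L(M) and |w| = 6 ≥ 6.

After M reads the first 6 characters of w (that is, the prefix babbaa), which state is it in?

E

Run of M on the first 6 characters of w = b a b b a a:
  step 0: A  (start)
  step 1: D  (read b: A→D)
  step 2: B  (read a: D→B)
  step 3: F  (read b: B→F)
  step 4: C  (read b: F→C)
  step 5: E  (read a: C→E)
  step 6: E  (read a: E→E)

After reading 6 characters, M is in state E.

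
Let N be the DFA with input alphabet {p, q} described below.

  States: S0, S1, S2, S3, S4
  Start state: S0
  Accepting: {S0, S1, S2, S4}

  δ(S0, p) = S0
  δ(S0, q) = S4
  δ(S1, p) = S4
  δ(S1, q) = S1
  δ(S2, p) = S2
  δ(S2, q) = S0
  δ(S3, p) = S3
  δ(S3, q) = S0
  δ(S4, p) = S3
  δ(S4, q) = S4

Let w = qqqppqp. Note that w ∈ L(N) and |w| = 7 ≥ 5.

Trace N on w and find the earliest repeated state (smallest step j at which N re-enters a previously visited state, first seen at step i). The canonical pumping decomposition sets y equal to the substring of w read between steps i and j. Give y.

q

State sequence: S0 -q-> S4 -q-> S4 -q-> S4 -p-> S3 -p-> S3 -q-> S0 -p-> S0
First repeat at step 2: S4 was already visited.

So i = 1, j = 2, giving x = w[0:1] = q, y = w[1:2] = q, z = w[2:7] = qppqp.
Check: |xy| = 2 ≤ 5 and |y| = 1 ≥ 1. Reading y takes N from S4 back to S4, so every xyⁱz is accepted.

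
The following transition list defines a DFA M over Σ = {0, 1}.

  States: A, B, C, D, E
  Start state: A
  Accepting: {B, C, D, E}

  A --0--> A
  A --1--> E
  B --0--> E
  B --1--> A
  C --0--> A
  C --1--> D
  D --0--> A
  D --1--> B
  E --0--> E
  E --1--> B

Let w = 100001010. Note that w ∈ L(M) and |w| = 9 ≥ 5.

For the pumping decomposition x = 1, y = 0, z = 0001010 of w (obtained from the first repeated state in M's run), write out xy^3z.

xy^3z = 1·0·0·0·0001010 = 10000001010.
Reading y = 0 takes M from E back to E, so after x·y·y·y the machine is still in E, and z then leads to the accepting state E. Hence 10000001010 ∈ L(M).

10000001010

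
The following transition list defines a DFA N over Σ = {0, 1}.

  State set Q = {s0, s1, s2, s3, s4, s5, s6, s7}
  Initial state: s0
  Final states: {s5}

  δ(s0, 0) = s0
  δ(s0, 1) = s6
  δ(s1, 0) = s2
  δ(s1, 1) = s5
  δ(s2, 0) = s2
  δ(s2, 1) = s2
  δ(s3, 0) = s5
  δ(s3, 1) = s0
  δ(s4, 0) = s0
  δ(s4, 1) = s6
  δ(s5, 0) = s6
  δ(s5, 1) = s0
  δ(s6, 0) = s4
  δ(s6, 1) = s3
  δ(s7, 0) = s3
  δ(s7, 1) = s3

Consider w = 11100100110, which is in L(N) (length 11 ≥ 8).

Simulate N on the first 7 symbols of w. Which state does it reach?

Run of N on the first 7 characters of w = 1 1 1 0 0 1 0:
  step 0: s0  (start)
  step 1: s6  (read 1: s0→s6)
  step 2: s3  (read 1: s6→s3)
  step 3: s0  (read 1: s3→s0)
  step 4: s0  (read 0: s0→s0)
  step 5: s0  (read 0: s0→s0)
  step 6: s6  (read 1: s0→s6)
  step 7: s4  (read 0: s6→s4)

After reading 7 characters, N is in state s4.

s4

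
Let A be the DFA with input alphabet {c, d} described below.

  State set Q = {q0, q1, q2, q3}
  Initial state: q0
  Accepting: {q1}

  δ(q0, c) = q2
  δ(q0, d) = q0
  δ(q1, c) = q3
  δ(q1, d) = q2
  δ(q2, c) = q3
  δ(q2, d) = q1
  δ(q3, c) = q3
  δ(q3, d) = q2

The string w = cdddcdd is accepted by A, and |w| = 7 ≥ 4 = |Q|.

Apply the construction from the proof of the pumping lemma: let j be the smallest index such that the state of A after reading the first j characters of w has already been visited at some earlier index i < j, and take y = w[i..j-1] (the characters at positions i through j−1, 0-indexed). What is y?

dd

Run of A on w = c d d d c d d:
  step 0: q0  (start)
  step 1: q2  (read c: q0→q2)
  step 2: q1  (read d: q2→q1)
  step 3: q2  (read d: q1→q2)   ← first repeat (q2 seen earlier)
  step 4: q1  (read d: q2→q1)
  step 5: q3  (read c: q1→q3)
  step 6: q2  (read d: q3→q2)
  step 7: q1  (read d: q2→q1)

So i = 1, j = 3, giving x = w[0:1] = c, y = w[1:3] = dd, z = w[3:7] = dcdd.
Check: |xy| = 3 ≤ 4 and |y| = 2 ≥ 1. Reading y takes A from q2 back to q2, so every xyⁱz is accepted.
With |Q| = 4, pigeonhole forces a state repeat no later than step 4; the substring read between the first and second visits to that state can be pumped.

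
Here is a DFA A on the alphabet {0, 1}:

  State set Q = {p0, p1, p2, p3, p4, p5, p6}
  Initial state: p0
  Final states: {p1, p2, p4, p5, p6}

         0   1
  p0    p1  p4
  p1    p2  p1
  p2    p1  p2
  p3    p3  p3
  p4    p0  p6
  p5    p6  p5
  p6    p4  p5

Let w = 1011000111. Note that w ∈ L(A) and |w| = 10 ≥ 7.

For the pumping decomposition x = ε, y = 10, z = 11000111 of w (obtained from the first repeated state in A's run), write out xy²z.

xy^2z = ε·10·10·11000111 = 101011000111.
Reading y = 10 takes A from p0 back to p0, so after x·y·y the machine is still in p0, and z then leads to the accepting state p1. Hence 101011000111 ∈ L(A).

101011000111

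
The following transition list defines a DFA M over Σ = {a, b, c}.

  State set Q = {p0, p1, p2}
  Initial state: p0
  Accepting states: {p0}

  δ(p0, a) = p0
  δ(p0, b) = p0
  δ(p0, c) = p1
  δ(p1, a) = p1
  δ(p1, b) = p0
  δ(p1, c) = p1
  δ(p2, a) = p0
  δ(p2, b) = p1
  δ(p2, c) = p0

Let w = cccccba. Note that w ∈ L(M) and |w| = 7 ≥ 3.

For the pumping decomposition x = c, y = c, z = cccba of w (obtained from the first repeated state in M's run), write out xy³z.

xy^3z = c·c·c·c·cccba = cccccccba.
Reading y = c takes M from p1 back to p1, so after x·y·y·y the machine is still in p1, and z then leads to the accepting state p0. Hence cccccccba ∈ L(M).

cccccccba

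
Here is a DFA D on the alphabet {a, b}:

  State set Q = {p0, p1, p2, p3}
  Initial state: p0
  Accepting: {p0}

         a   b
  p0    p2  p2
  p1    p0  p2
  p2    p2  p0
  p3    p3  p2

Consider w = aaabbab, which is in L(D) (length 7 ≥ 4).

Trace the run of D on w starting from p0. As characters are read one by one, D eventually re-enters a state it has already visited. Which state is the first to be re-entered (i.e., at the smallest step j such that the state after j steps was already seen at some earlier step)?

p2

Run of D on w = a a a b b a b:
  step 0: p0  (start)
  step 1: p2  (read a: p0→p2)
  step 2: p2  (read a: p2→p2)   ← first repeat (p2 seen earlier)
  step 3: p2  (read a: p2→p2)
  step 4: p0  (read b: p2→p0)
  step 5: p2  (read b: p0→p2)
  step 6: p2  (read a: p2→p2)
  step 7: p0  (read b: p2→p0)

The earliest repeat is at step j = 2: D is in p2, which it already visited at step i = 1.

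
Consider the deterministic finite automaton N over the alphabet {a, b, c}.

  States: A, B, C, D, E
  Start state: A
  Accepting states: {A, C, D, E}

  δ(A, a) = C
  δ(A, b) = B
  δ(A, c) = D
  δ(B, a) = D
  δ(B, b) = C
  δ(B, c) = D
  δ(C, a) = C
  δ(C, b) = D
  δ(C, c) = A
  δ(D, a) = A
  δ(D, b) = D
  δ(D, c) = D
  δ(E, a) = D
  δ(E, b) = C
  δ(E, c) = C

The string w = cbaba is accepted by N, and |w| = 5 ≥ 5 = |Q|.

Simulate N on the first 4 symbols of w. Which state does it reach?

Run of N on the first 4 characters of w = c b a b:
  step 0: A  (start)
  step 1: D  (read c: A→D)
  step 2: D  (read b: D→D)
  step 3: A  (read a: D→A)
  step 4: B  (read b: A→B)

After reading 4 characters, N is in state B.
(This kind of state-tracing is the core of the pumping-lemma construction: with 5 states, pigeonhole forces a repeat within the first 5 steps.)

B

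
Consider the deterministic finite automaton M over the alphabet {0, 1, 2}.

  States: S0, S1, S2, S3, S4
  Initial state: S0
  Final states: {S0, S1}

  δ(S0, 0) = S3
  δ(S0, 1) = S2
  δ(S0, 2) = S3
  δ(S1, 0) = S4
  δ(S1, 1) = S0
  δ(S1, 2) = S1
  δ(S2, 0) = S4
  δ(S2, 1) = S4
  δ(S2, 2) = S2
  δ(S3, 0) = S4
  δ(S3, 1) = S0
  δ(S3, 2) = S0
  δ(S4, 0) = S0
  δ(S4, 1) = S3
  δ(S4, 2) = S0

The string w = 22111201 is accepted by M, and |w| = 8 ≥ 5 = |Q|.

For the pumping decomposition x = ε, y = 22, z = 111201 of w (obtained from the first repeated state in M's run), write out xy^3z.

xy^3z = ε·22·22·22·111201 = 222222111201.
Reading y = 22 takes M from S0 back to S0, so after x·y·y·y the machine is still in S0, and z then leads to the accepting state S0. Hence 222222111201 ∈ L(M).

222222111201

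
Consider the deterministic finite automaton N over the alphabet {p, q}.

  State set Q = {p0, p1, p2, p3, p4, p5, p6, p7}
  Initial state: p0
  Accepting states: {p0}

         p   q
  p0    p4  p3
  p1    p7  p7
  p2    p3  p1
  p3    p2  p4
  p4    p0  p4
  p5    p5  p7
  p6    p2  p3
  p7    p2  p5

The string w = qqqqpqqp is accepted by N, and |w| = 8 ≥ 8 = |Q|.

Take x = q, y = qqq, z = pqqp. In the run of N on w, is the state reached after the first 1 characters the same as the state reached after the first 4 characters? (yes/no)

Run of N on the first 4 characters of w = q q q q:
  step 0: p0  (start)
  step 1: p3  (read q: p0→p3)
  step 2: p4  (read q: p3→p4)
  step 3: p4  (read q: p4→p4)
  step 4: p4  (read q: p4→p4)

After x (step 1): p3. After xy (step 4): p4.
They differ (p3 ≠ p4), so y is not a cycle from the state after x; this split is not the one the pumping-lemma construction produces, and pumping y need not keep the string in L(N).

no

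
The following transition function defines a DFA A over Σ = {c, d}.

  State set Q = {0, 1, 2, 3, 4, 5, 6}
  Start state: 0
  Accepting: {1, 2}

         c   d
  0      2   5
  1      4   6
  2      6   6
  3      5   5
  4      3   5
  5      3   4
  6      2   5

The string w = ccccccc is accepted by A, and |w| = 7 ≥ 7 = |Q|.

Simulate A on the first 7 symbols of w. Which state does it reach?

2

State sequence: 0 -c-> 2 -c-> 6 -c-> 2 -c-> 6 -c-> 2 -c-> 6 -c-> 2

After reading 7 characters, A is in state 2.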